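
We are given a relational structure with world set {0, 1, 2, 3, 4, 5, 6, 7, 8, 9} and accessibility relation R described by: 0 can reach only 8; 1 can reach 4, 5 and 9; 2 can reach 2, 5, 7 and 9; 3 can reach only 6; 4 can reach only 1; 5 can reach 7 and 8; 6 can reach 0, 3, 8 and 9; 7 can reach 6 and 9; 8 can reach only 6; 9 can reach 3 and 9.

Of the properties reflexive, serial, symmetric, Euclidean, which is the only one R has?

Reflexive: no — 0 is not related to itself.
Serial: yes — every world has a successor (e.g. 0 R 8).
Symmetric: no — 0 R 8 but not 8 R 0.
Euclidean: no — 1 R 4 and 1 R 5, but not 4 R 5.
Only serial holds.

serial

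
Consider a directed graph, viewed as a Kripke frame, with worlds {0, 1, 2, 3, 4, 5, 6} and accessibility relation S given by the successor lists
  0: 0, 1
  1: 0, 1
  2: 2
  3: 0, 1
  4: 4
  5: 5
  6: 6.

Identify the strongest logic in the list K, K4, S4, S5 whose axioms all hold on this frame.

Transitive (axiom 4): yes — every two-step S-path is closed by a direct edge.
Reflexive (axiom T): no — 3 is not related to itself.
Euclidean (axiom 5): yes — any two successors of a common world are S-related.
So F validates K, K4; S4 would additionally require S to be reflexive. The strongest is K4.

K4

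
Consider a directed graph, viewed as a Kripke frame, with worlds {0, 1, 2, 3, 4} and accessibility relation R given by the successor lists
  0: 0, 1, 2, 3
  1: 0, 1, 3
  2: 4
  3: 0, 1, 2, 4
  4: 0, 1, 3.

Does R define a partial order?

Reflexive: no — 2 is not related to itself.
Transitive: no — 0 R 2 and 2 R 4, but not 0 R 4.
Antisymmetric: no — 0 R 1 and 1 R 0 with 0 ≠ 1.
So R is not a partial order.

No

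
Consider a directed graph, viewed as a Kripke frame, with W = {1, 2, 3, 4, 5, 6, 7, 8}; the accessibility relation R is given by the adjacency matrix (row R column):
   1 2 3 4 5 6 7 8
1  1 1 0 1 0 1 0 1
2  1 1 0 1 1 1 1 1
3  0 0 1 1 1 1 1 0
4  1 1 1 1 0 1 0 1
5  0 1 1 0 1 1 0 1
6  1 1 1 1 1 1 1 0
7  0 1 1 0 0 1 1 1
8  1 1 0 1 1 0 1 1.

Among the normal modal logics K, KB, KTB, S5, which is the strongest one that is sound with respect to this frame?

Symmetric (axiom B): yes — every pair in R has its reverse in R.
Reflexive (axiom T): yes — every world is R-related to itself.
Euclidean (axiom 5): no — 1 R 6 and 1 R 8, but not 6 R 8.
So F validates K, KB, KTB; S5 would additionally require R to be Euclidean. The strongest is KTB.

KTB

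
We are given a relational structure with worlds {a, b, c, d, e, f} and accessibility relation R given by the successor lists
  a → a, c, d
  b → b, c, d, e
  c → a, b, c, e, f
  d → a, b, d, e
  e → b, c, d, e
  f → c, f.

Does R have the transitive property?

No

Transitive: no — a R c and c R b, but not a R b.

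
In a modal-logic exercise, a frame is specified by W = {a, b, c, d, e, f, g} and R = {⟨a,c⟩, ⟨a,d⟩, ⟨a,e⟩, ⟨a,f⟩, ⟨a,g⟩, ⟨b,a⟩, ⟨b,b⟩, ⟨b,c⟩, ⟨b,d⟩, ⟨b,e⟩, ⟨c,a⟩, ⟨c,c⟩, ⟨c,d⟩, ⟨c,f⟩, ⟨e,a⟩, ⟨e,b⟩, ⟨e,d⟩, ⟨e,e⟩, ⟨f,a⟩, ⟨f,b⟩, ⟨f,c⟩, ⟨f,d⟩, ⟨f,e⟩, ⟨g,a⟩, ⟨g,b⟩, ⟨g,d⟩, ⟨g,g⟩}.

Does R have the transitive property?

Transitive: no — a R e and e R b, but not a R b.

No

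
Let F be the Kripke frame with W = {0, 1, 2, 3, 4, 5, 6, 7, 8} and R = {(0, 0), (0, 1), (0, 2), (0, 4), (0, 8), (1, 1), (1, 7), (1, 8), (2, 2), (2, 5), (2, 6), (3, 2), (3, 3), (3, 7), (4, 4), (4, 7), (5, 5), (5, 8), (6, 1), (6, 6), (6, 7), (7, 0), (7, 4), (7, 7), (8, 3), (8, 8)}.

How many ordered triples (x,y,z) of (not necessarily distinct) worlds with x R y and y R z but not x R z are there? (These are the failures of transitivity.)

Enumerating: (0,1,7), (0,2,5), (0,2,6), (0,4,7), (0,8,3), (1,7,0), (1,7,4), (1,8,3), (2,5,8), (2,6,1), (2,6,7), (3,2,5), … and 13 more.
Total: 25.

25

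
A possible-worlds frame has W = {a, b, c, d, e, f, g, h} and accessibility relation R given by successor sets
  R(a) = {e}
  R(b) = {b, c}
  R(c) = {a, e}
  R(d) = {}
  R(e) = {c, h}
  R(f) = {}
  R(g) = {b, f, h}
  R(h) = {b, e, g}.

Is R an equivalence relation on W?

No

Reflexive: no — a is not related to itself.
Symmetric: no — a R e but not e R a.
Transitive: no — a R e and e R c, but not a R c.
So R is not an equivalence relation.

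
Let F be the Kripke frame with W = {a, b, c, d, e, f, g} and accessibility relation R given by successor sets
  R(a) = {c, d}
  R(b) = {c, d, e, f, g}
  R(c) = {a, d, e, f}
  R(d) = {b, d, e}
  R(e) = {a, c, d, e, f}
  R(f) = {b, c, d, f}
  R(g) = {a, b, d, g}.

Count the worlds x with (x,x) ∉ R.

3

Enumerating: a, b, c.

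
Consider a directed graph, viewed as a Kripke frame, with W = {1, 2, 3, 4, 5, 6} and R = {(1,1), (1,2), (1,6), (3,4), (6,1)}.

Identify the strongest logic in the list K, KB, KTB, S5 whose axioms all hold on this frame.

Symmetric (axiom B): no — 1 R 2 but not 2 R 1.
Reflexive (axiom T): no — 2 is not related to itself.
Euclidean (axiom 5): no — 1 R 2 and 1 R 6, but not 2 R 6.
So F validates K; KB would additionally require R to be symmetric. The strongest is K.

K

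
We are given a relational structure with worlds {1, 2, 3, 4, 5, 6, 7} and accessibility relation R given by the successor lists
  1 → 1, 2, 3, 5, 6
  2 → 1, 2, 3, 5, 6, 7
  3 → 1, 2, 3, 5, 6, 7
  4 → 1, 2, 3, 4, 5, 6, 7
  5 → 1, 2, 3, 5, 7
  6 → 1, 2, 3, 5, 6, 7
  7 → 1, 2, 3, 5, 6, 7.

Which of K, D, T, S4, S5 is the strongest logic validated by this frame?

T

Serial (axiom D): yes — every world has a successor (e.g. 1 R 1).
Reflexive (axiom T): yes — every world is R-related to itself.
Transitive (axiom 4): no — 1 R 2 and 2 R 7, but not 1 R 7.
Euclidean (axiom 5): no — 1 R 5 and 1 R 6, but not 5 R 6.
So F validates K, D, T; S4 would additionally require R to be transitive. The strongest is T.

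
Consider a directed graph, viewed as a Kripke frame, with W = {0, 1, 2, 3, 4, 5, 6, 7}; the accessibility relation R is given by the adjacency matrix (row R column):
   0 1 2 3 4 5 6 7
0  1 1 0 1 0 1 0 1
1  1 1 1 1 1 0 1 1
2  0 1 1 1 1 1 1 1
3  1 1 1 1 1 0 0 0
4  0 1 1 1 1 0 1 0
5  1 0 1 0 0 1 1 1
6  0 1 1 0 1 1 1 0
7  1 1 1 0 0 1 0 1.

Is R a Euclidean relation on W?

No

Euclidean: no — 0 R 1 and 0 R 5, but not 1 R 5.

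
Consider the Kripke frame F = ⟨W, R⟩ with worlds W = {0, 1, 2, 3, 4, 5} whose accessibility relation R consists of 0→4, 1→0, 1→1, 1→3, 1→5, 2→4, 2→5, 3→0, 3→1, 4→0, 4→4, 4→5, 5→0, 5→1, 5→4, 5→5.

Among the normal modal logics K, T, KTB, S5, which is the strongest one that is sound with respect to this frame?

Reflexive (axiom T): no — 0 is not related to itself.
Symmetric (axiom B): no — 1 R 0 but not 0 R 1.
Euclidean (axiom 5): no — 1 R 0 and 1 R 3, but not 0 R 3.
So F validates K; T would additionally require R to be reflexive. The strongest is K.

K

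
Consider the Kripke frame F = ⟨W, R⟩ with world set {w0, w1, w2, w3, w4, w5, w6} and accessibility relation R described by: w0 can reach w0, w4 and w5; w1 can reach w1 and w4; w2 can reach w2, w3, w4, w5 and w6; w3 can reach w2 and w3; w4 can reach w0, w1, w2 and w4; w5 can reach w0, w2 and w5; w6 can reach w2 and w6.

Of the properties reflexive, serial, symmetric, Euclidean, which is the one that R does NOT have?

Euclidean

Reflexive: yes — every world is R-related to itself.
Serial: yes — every world has a successor (e.g. w0 R w0).
Symmetric: yes — every pair in R has its reverse in R.
Euclidean: no — w0 R w4 and w0 R w5, but not w4 R w5.
Only Euclidean fails.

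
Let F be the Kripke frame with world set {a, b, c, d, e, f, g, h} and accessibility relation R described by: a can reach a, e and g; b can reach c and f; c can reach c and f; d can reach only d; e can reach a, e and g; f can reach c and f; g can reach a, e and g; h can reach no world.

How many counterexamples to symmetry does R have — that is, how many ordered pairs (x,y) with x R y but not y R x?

Enumerating: (b,c), (b,f).

2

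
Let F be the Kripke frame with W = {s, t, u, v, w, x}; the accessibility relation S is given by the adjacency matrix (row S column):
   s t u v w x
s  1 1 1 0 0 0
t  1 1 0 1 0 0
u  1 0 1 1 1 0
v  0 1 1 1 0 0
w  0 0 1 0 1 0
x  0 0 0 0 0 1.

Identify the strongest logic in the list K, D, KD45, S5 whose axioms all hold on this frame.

Serial (axiom D): yes — every world has a successor (e.g. s S s).
Euclidean (axiom 5): no — s S t and s S u, but not t S u.
Transitive (axiom 4): no — s S t and t S v, but not s S v.
Reflexive (axiom T): yes — every world is S-related to itself.
So F validates K, D; KD45 would additionally require S to be Euclidean and transitive. The strongest is D.

D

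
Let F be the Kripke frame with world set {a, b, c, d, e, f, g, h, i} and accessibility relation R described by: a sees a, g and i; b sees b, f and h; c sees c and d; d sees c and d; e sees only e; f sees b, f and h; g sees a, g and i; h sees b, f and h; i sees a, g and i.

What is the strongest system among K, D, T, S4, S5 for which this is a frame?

Serial (axiom D): yes — every world has a successor (e.g. a R a).
Reflexive (axiom T): yes — every world is R-related to itself.
Transitive (axiom 4): yes — every two-step R-path is closed by a direct edge.
Euclidean (axiom 5): yes — any two successors of a common world are R-related.
So F validates K, D, T, S4, S5. The strongest is S5.

S5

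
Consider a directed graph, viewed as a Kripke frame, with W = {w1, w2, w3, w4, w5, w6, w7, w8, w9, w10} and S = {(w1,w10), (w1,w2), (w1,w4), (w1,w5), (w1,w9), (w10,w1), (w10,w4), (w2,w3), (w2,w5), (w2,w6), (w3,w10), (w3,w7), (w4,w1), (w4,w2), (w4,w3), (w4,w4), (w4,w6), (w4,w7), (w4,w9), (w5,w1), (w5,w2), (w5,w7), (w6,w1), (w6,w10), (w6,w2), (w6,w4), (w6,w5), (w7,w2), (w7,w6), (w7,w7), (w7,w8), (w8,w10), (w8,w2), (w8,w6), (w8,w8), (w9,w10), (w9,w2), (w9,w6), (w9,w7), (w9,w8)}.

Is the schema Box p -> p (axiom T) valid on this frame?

No

Axiom T corresponds to the accessibility relation being reflexive.
Reflexive: no — w1 is not related to itself.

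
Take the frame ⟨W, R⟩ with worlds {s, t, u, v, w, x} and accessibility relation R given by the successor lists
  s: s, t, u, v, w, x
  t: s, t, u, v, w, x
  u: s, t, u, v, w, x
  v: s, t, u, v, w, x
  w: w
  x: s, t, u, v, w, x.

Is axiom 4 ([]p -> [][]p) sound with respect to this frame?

Yes

Axiom 4 corresponds to the accessibility relation being transitive.
Transitive: yes — every two-step R-path is closed by a direct edge.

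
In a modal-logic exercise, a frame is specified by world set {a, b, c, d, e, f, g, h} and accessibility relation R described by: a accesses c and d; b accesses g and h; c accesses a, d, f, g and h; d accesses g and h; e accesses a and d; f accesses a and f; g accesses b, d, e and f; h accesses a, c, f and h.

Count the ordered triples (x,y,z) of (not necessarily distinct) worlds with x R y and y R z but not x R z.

38

Enumerating: (a,c,a), (a,c,f), (a,c,g), (a,c,h), (a,d,g), (a,d,h), (b,g,b), (b,g,d), (b,g,e), (b,g,f), (b,h,a), (b,h,c), … and 26 more.
Total: 38.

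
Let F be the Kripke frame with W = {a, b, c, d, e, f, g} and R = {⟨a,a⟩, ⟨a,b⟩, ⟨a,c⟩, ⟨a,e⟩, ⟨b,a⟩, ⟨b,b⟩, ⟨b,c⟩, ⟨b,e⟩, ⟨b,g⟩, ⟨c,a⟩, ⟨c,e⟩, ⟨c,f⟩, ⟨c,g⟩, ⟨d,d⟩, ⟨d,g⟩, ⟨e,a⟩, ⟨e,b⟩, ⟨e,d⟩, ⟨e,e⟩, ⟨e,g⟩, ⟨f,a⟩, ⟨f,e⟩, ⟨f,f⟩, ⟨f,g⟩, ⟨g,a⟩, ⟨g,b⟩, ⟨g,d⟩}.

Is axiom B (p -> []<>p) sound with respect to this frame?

No

By correspondence theory, B is valid on a frame iff R is symmetric.
Symmetric: no — b R c but not c R b.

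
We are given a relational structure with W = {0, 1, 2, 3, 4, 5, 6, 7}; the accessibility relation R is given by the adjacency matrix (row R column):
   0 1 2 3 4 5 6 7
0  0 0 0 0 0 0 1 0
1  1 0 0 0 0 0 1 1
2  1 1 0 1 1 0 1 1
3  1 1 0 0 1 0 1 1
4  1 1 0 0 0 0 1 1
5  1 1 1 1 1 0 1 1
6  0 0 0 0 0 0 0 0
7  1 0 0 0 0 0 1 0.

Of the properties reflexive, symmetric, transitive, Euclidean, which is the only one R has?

transitive

Reflexive: no — 0 is not related to itself.
Symmetric: no — 0 R 6 but not 6 R 0.
Transitive: yes — every two-step R-path is closed by a direct edge.
Euclidean: no — 1 R 0 and 1 R 7, but not 0 R 7.
Only transitive holds.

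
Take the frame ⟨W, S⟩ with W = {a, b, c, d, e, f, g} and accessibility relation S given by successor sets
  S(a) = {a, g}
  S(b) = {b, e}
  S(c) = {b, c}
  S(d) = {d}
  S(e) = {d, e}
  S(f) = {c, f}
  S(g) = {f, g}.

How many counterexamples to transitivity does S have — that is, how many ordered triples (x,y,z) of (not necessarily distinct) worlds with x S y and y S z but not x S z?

5

Enumerating: (a,g,f), (b,e,d), (c,b,e), (f,c,b), (g,f,c).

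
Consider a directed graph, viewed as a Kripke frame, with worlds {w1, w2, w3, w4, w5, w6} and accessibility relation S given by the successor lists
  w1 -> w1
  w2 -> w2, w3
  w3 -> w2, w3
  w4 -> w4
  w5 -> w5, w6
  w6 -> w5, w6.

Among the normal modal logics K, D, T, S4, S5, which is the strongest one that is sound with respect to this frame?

S5

Serial (axiom D): yes — every world has a successor (e.g. w1 S w1).
Reflexive (axiom T): yes — every world is S-related to itself.
Transitive (axiom 4): yes — every two-step S-path is closed by a direct edge.
Euclidean (axiom 5): yes — any two successors of a common world are S-related.
So F validates K, D, T, S4, S5. The strongest is S5.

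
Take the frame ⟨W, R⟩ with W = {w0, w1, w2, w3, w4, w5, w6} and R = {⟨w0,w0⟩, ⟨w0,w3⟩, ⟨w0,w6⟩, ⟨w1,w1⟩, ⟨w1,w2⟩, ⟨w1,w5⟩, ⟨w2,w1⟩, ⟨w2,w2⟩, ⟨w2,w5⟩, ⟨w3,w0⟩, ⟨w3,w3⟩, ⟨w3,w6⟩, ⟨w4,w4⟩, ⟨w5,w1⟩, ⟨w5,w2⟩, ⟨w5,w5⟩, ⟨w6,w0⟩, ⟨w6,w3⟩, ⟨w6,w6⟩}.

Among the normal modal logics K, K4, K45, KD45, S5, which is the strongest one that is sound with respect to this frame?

Transitive (axiom 4): yes — every two-step R-path is closed by a direct edge.
Euclidean (axiom 5): yes — any two successors of a common world are R-related.
Serial (axiom D): yes — every world has a successor (e.g. w0 R w0).
Reflexive (axiom T): yes — every world is R-related to itself.
So F validates K, K4, K45, KD45, S5. The strongest is S5.

S5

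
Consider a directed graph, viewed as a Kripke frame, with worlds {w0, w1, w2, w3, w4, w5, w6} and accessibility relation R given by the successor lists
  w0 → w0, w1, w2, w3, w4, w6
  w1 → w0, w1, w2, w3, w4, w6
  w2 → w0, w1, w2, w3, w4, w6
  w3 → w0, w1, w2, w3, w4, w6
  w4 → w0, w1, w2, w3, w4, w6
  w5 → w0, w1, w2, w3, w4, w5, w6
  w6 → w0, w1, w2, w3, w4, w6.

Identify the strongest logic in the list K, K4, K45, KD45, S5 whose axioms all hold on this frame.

Transitive (axiom 4): yes — every two-step R-path is closed by a direct edge.
Euclidean (axiom 5): no — w5 R w0 and w5 R w5, but not w0 R w5.
Serial (axiom D): yes — every world has a successor (e.g. w0 R w0).
Reflexive (axiom T): yes — every world is R-related to itself.
So F validates K, K4; K45 would additionally require R to be Euclidean. The strongest is K4.

K4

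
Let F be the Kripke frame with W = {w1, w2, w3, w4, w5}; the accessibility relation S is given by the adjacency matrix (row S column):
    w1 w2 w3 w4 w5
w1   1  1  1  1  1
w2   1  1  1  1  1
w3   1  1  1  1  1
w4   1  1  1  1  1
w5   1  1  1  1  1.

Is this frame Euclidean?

Yes

Euclidean: yes — any two successors of a common world are S-related.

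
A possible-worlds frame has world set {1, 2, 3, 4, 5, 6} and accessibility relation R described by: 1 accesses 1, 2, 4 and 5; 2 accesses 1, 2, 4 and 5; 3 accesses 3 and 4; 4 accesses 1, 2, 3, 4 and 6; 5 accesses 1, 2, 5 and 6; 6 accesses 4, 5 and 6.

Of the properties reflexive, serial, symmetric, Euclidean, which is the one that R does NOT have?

Euclidean

Reflexive: yes — every world is R-related to itself.
Serial: yes — every world has a successor (e.g. 1 R 1).
Symmetric: yes — every pair in R has its reverse in R.
Euclidean: no — 1 R 4 and 1 R 5, but not 4 R 5.
Only Euclidean fails.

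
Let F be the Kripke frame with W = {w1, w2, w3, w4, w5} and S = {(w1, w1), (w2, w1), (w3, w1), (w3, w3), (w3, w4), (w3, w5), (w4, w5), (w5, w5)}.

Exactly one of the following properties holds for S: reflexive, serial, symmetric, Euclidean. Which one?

Reflexive: no — w2 is not related to itself.
Serial: yes — every world has a successor (e.g. w1 S w1).
Symmetric: no — w2 S w1 but not w1 S w2.
Euclidean: no — w3 S w1 and w3 S w4, but not w1 S w4.
Only serial holds.

serial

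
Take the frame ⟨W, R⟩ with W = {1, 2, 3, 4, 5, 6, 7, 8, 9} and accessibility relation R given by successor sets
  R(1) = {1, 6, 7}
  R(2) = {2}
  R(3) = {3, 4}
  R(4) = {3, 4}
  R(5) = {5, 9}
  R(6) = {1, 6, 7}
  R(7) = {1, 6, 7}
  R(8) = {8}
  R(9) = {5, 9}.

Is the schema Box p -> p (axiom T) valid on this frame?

Yes

Axiom T corresponds to the accessibility relation being reflexive.
Reflexive: yes — every world is R-related to itself.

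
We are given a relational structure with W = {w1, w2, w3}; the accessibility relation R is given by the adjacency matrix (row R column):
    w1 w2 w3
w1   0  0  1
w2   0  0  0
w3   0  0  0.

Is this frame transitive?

Transitive: yes — every two-step R-path is closed by a direct edge.

Yes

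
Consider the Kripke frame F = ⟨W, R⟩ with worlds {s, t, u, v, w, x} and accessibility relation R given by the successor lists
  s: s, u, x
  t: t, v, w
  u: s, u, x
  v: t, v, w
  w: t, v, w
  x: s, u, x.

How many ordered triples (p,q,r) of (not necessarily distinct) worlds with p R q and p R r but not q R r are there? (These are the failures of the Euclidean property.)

R is Euclidean; there are no such tuples.

0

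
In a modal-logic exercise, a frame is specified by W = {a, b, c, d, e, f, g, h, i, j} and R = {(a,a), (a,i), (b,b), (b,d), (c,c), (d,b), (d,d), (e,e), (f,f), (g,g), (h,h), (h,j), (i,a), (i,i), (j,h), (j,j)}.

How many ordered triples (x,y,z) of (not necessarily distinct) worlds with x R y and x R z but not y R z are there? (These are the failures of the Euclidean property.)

0

R is Euclidean; there are no such tuples.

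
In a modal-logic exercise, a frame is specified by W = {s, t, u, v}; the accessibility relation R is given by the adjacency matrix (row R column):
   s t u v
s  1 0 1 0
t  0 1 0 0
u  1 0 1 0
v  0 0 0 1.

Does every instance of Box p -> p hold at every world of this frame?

Yes

Axiom T corresponds to the accessibility relation being reflexive.
Reflexive: yes — every world is R-related to itself.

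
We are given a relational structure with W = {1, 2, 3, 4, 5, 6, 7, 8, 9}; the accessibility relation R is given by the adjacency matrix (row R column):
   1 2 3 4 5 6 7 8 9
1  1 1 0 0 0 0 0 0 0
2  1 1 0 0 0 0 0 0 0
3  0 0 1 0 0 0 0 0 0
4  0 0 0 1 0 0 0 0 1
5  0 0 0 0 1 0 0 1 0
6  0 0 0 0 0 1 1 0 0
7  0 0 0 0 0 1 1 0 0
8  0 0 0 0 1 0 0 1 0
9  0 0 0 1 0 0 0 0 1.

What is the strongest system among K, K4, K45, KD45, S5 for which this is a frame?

Transitive (axiom 4): yes — every two-step R-path is closed by a direct edge.
Euclidean (axiom 5): yes — any two successors of a common world are R-related.
Serial (axiom D): yes — every world has a successor (e.g. 1 R 1).
Reflexive (axiom T): yes — every world is R-related to itself.
So F validates K, K4, K45, KD45, S5. The strongest is S5.

S5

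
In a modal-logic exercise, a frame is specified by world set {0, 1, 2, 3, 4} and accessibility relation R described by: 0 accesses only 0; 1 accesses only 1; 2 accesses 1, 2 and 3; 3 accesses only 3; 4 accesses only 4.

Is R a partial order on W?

Reflexive: yes — every world is R-related to itself.
Transitive: yes — every two-step R-path is closed by a direct edge.
Antisymmetric: yes — no distinct pair is related both ways.
So R is a partial order.

Yes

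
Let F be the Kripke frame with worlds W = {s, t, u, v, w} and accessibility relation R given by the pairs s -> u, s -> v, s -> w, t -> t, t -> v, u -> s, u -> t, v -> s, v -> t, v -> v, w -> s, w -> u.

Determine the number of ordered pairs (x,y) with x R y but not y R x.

Enumerating: (u,t), (w,u).

2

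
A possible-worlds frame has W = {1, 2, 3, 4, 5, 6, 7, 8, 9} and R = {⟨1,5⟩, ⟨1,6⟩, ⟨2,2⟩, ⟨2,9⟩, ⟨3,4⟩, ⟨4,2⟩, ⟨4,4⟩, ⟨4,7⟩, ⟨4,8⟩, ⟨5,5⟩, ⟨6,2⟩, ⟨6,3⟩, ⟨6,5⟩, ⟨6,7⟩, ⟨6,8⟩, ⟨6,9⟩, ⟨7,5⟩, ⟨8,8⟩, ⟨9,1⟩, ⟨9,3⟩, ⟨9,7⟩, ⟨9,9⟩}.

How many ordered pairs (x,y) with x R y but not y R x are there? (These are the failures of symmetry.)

17

Enumerating: (1,5), (1,6), (2,9), (3,4), (4,2), (4,7), (4,8), (6,2), (6,3), (6,5), (6,7), (6,8), (6,9), (7,5), (9,1), (9,3), (9,7).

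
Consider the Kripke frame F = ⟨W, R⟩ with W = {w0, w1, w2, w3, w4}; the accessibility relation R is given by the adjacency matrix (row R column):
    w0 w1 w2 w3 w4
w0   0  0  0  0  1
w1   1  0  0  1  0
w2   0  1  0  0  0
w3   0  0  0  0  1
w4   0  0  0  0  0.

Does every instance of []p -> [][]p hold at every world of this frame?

No

The schema 4 characterises exactly the transitive frames.
Transitive: no — w1 R w0 and w0 R w4, but not w1 R w4.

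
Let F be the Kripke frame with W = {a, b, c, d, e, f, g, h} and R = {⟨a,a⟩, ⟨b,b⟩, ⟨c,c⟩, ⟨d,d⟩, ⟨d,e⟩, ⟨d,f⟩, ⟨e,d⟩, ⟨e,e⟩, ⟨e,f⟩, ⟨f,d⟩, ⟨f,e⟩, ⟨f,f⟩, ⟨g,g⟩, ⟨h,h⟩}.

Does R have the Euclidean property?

Euclidean: yes — any two successors of a common world are R-related.

Yes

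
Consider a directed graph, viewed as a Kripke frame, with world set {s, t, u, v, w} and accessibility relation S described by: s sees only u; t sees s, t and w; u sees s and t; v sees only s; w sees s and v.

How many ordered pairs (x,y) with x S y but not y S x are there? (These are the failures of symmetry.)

Enumerating: (t,s), (t,w), (u,t), (v,s), (w,s), (w,v).

6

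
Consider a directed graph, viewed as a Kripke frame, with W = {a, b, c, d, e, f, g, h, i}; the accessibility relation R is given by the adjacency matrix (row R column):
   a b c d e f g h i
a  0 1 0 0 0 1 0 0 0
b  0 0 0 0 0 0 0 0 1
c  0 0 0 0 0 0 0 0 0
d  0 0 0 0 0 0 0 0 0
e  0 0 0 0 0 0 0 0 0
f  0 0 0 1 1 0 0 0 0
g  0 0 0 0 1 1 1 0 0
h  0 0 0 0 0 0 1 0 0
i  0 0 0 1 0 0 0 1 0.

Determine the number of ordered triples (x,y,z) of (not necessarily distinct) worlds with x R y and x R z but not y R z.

Enumerating: (a,b,b), (a,b,f), (a,f,b), (a,f,f), (b,i,i), (f,d,d), (f,d,e), (f,e,d), (f,e,e), (g,e,e), (g,e,f), (g,e,g), (g,f,f), (g,f,g), (i,d,d), (i,d,h), (i,h,d), (i,h,h).

18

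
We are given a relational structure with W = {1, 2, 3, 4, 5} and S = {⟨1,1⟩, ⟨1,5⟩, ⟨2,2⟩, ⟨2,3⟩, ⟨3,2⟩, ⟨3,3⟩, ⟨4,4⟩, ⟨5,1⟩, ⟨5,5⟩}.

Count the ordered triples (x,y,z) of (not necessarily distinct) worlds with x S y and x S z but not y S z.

S is Euclidean; there are no such tuples.

0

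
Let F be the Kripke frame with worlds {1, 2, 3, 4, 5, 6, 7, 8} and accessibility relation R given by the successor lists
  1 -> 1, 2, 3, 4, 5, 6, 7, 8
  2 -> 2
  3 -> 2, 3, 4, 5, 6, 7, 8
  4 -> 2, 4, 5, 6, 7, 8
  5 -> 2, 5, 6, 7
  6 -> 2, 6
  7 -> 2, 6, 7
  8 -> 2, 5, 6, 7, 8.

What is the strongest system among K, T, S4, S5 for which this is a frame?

S4

Reflexive (axiom T): yes — every world is R-related to itself.
Transitive (axiom 4): yes — every two-step R-path is closed by a direct edge.
Euclidean (axiom 5): no — 1 R 2 and 1 R 3, but not 2 R 3.
So F validates K, T, S4; S5 would additionally require R to be Euclidean. The strongest is S4.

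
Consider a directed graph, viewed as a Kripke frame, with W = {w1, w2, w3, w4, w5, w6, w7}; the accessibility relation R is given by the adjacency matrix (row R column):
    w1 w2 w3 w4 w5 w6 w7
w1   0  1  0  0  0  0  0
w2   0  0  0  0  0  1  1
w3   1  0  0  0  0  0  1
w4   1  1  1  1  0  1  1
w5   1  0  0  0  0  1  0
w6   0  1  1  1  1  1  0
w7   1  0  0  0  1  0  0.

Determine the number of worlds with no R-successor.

R is serial; there are no such worlds.

0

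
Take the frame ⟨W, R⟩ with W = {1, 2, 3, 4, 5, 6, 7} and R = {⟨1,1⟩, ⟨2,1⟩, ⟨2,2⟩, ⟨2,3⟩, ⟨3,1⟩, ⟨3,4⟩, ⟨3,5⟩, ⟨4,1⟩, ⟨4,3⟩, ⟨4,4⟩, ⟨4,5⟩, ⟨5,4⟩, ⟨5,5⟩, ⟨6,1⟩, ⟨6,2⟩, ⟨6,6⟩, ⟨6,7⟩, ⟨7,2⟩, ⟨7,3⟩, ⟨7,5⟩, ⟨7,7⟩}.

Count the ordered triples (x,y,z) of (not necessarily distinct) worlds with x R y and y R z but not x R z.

12

Enumerating: (2,3,4), (2,3,5), (3,4,3), (5,4,1), (5,4,3), (6,2,3), (6,7,3), (6,7,5), (7,2,1), (7,3,1), (7,3,4), (7,5,4).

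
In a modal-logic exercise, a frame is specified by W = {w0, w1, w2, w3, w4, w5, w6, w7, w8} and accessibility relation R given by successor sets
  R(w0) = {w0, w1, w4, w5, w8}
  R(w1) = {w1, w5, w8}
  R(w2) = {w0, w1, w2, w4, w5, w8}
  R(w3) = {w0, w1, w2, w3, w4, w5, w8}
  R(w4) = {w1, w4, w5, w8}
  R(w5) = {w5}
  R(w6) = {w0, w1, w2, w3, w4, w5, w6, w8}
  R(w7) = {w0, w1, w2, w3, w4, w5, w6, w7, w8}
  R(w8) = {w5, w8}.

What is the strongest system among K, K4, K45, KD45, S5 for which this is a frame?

Transitive (axiom 4): yes — every two-step R-path is closed by a direct edge.
Euclidean (axiom 5): no — w0 R w1 and w0 R w4, but not w1 R w4.
Serial (axiom D): yes — every world has a successor (e.g. w0 R w0).
Reflexive (axiom T): yes — every world is R-related to itself.
So F validates K, K4; K45 would additionally require R to be Euclidean. The strongest is K4.

K4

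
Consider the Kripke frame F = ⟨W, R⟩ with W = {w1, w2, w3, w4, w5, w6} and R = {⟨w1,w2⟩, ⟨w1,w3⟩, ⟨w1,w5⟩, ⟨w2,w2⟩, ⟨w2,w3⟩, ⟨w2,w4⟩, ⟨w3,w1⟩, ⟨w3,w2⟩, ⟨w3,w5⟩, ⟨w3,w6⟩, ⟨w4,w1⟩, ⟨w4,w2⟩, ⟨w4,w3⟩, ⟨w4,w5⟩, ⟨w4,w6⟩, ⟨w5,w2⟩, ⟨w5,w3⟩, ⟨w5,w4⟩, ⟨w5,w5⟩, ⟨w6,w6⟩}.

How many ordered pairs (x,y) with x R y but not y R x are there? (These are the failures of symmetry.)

7

Enumerating: (w1,w2), (w1,w5), (w3,w6), (w4,w1), (w4,w3), (w4,w6), (w5,w2).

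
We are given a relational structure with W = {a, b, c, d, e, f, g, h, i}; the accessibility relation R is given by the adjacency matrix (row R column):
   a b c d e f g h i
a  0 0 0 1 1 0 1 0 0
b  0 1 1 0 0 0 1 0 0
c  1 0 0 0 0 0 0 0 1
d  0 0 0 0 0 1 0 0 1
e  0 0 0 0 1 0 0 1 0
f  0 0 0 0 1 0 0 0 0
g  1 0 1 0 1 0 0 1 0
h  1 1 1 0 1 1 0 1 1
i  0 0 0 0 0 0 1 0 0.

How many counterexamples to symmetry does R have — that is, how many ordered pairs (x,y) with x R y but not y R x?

Enumerating: (a,d), (a,e), (b,c), (b,g), (c,a), (c,i), (d,f), (d,i), (f,e), (g,c), (g,e), (g,h), (h,a), (h,b), (h,c), (h,f), (h,i), (i,g).

18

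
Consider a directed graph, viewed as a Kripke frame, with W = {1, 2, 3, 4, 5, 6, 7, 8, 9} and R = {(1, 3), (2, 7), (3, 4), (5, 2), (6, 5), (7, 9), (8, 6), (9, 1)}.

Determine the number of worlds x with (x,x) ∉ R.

Enumerating: 1, 2, 3, 4, 5, 6, 7, 8, 9.

9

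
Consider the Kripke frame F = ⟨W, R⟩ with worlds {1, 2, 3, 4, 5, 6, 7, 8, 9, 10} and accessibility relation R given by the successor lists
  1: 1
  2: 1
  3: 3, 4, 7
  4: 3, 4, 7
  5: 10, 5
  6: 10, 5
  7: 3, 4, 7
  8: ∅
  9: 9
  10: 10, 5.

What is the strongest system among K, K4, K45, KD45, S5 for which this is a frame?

K45

Transitive (axiom 4): yes — every two-step R-path is closed by a direct edge.
Euclidean (axiom 5): yes — any two successors of a common world are R-related.
Serial (axiom D): no — 8 has no R-successor.
Reflexive (axiom T): no — 2 is not related to itself.
So F validates K, K4, K45; KD45 would additionally require R to be serial. The strongest is K45.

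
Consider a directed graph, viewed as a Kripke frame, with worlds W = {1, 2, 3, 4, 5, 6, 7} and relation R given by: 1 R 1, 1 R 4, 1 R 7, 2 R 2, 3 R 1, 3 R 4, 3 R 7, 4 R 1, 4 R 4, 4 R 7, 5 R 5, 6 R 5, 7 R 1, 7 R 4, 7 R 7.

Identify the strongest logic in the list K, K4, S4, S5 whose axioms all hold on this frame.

K4

Transitive (axiom 4): yes — every two-step R-path is closed by a direct edge.
Reflexive (axiom T): no — 3 is not related to itself.
Euclidean (axiom 5): yes — any two successors of a common world are R-related.
So F validates K, K4; S4 would additionally require R to be reflexive. The strongest is K4.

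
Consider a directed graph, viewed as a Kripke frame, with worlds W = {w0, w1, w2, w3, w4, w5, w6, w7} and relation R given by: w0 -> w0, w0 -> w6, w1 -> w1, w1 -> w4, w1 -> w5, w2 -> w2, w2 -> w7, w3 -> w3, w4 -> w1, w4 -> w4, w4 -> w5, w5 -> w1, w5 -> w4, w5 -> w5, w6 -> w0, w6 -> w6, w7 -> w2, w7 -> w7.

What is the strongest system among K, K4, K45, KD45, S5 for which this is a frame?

Transitive (axiom 4): yes — every two-step R-path is closed by a direct edge.
Euclidean (axiom 5): yes — any two successors of a common world are R-related.
Serial (axiom D): yes — every world has a successor (e.g. w0 R w0).
Reflexive (axiom T): yes — every world is R-related to itself.
So F validates K, K4, K45, KD45, S5. The strongest is S5.

S5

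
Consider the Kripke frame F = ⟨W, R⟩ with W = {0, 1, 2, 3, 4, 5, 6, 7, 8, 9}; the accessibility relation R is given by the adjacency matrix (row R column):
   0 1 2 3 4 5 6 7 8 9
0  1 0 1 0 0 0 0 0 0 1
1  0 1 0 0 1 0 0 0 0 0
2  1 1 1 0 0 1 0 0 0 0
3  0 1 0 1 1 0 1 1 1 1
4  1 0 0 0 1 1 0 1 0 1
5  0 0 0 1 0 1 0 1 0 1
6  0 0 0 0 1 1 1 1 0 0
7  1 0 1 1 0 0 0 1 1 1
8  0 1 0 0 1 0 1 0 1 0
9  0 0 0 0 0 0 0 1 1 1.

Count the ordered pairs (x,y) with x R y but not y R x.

Enumerating: (0,9), (1,4), (2,1), (2,5), (3,1), (3,4), (3,6), (3,8), (3,9), (4,0), (4,5), (4,7), … and 14 more.
Total: 26.

26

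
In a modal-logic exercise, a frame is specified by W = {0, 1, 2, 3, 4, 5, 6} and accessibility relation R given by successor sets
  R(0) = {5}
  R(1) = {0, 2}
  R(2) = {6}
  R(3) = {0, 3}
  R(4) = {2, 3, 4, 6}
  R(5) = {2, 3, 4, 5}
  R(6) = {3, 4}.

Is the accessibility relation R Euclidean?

No

Euclidean: no — 1 R 0 and 1 R 2, but not 0 R 2.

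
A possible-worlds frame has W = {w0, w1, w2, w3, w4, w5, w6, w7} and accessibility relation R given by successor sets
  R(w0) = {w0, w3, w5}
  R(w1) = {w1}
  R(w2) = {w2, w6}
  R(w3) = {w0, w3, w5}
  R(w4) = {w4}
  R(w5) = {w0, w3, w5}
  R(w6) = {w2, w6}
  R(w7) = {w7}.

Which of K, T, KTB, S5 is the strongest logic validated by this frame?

Reflexive (axiom T): yes — every world is R-related to itself.
Symmetric (axiom B): yes — every pair in R has its reverse in R.
Euclidean (axiom 5): yes — any two successors of a common world are R-related.
So F validates K, T, KTB, S5. The strongest is S5.

S5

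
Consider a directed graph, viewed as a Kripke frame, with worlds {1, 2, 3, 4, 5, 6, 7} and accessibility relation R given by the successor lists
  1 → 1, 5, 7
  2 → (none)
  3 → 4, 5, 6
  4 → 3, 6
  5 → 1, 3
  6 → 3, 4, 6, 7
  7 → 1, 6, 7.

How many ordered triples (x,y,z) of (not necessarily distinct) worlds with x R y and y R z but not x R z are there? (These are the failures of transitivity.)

Enumerating: (1,5,3), (1,7,6), (3,4,3), (3,5,1), (3,5,3), (3,6,3), (3,6,7), (4,3,4), (4,3,5), (4,6,4), (4,6,7), (5,1,5), … and 9 more.
Total: 21.

21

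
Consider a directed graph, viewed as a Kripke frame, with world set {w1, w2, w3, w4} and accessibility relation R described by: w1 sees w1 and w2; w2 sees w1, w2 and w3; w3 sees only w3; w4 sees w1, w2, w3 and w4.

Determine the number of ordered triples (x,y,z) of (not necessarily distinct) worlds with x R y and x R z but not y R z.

9

Enumerating: (w2,w1,w3), (w2,w3,w1), (w2,w3,w2), (w4,w1,w3), (w4,w1,w4), (w4,w2,w4), (w4,w3,w1), (w4,w3,w2), (w4,w3,w4).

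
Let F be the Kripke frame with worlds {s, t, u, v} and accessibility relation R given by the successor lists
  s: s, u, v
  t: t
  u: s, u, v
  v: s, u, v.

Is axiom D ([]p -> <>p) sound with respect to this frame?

Yes

The schema D characterises exactly the serial frames.
Serial: yes — every world has a successor (e.g. s R s).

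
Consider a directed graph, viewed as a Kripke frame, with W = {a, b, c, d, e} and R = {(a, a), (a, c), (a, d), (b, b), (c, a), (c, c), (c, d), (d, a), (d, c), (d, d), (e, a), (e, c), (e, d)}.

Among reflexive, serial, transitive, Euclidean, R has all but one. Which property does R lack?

reflexive

Reflexive: no — e is not related to itself.
Serial: yes — every world has a successor (e.g. a R a).
Transitive: yes — every two-step R-path is closed by a direct edge.
Euclidean: yes — any two successors of a common world are R-related.
Only reflexive fails.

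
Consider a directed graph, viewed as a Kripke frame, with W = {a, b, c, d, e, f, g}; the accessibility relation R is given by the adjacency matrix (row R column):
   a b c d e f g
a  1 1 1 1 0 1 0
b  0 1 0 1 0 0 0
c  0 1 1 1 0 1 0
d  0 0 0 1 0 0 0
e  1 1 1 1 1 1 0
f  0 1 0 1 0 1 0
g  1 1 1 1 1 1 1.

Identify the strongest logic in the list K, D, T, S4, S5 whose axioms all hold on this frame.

Serial (axiom D): yes — every world has a successor (e.g. a R a).
Reflexive (axiom T): yes — every world is R-related to itself.
Transitive (axiom 4): yes — every two-step R-path is closed by a direct edge.
Euclidean (axiom 5): no — a R b and a R c, but not b R c.
So F validates K, D, T, S4; S5 would additionally require R to be Euclidean. The strongest is S4.

S4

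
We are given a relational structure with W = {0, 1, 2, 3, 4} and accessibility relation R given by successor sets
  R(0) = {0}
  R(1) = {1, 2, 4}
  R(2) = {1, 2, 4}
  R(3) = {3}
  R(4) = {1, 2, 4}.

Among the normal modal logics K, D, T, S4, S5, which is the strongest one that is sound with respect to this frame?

S5

Serial (axiom D): yes — every world has a successor (e.g. 0 R 0).
Reflexive (axiom T): yes — every world is R-related to itself.
Transitive (axiom 4): yes — every two-step R-path is closed by a direct edge.
Euclidean (axiom 5): yes — any two successors of a common world are R-related.
So F validates K, D, T, S4, S5. The strongest is S5.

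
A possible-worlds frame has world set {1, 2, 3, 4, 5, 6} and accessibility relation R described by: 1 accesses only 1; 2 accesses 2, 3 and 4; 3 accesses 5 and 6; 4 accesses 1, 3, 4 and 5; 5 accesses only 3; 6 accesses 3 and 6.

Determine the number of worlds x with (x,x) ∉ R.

Enumerating: 3, 5.

2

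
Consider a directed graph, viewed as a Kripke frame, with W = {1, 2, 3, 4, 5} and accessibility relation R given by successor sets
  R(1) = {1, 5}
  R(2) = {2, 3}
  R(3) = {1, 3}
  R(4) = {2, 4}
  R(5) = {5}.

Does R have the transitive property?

No

Transitive: no — 2 R 3 and 3 R 1, but not 2 R 1.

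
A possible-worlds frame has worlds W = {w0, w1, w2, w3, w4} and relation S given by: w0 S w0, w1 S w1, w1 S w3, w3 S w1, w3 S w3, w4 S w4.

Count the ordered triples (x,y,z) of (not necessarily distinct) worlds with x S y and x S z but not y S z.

S is Euclidean; there are no such tuples.

0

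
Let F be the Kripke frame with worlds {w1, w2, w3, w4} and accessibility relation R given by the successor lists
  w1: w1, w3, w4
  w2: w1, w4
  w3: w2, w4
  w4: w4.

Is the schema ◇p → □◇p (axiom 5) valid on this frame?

No

The schema 5 characterises exactly the Euclidean frames.
Euclidean: no — w1 R w4 and w1 R w3, but not w4 R w3.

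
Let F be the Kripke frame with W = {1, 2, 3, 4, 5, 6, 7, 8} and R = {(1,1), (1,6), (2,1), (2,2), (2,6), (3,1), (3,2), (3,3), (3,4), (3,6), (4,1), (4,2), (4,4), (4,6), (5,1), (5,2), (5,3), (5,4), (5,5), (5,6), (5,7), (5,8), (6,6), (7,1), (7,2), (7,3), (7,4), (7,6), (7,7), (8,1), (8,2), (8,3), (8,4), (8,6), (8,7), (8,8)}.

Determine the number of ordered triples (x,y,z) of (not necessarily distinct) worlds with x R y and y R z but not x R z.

R is transitive; there are no such tuples.

0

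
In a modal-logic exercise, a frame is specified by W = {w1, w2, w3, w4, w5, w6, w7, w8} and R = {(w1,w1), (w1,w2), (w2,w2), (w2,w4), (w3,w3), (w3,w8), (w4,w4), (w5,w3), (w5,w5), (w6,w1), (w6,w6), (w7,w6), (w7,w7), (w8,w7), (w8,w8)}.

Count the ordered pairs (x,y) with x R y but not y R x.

Enumerating: (w1,w2), (w2,w4), (w3,w8), (w5,w3), (w6,w1), (w7,w6), (w8,w7).

7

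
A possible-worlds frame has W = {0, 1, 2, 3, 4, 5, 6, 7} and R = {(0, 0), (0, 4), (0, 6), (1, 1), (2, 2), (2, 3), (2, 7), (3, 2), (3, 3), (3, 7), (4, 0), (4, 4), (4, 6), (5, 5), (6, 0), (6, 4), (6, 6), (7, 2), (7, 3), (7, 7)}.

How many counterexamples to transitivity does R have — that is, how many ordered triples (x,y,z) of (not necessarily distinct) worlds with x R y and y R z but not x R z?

R is transitive; there are no such tuples.

0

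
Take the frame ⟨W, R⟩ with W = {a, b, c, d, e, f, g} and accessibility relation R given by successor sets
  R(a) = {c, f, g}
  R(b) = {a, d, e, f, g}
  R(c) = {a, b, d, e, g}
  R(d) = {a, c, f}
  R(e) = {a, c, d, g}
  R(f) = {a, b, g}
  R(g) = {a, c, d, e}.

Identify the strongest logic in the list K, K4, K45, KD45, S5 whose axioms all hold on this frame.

K

Transitive (axiom 4): no — a R c and c R b, but not a R b.
Euclidean (axiom 5): no — a R c and a R f, but not c R f.
Serial (axiom D): yes — every world has a successor (e.g. a R c).
Reflexive (axiom T): no — a is not related to itself.
So F validates K; K4 would additionally require R to be transitive. The strongest is K.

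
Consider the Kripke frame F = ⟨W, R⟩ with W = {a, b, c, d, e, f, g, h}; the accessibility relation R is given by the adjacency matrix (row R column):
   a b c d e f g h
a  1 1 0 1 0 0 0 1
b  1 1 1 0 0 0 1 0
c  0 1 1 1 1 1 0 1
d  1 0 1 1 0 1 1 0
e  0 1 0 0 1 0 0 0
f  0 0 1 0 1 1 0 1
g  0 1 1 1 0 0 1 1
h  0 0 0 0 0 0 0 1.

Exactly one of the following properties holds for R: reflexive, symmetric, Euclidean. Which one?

Reflexive: yes — every world is R-related to itself.
Symmetric: no — a R h but not h R a.
Euclidean: no — a R b and a R d, but not b R d.
Only reflexive holds.

reflexive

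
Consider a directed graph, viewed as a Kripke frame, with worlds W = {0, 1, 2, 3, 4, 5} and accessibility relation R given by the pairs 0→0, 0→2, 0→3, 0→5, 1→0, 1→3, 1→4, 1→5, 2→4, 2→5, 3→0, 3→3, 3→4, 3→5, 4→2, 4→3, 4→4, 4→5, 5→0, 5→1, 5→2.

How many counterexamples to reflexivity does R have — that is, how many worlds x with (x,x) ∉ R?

Enumerating: 1, 2, 5.

3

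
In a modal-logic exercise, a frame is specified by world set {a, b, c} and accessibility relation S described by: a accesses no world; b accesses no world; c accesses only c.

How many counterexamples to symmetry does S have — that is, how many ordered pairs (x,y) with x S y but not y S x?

S is symmetric; there are no such tuples.

0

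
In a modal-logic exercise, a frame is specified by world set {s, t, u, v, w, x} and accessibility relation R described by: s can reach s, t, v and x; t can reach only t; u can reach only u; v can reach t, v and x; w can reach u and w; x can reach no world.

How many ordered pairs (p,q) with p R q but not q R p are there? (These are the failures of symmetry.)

Enumerating: (s,t), (s,v), (s,x), (v,t), (v,x), (w,u).

6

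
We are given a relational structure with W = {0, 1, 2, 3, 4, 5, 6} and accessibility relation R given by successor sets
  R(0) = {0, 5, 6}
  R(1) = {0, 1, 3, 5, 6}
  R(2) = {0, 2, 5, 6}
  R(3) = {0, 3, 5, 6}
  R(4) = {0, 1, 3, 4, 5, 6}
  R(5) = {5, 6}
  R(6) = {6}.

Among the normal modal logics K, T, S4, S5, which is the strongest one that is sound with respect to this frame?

S4

Reflexive (axiom T): yes — every world is R-related to itself.
Transitive (axiom 4): yes — every two-step R-path is closed by a direct edge.
Euclidean (axiom 5): no — 0 R 6 and 0 R 5, but not 6 R 5.
So F validates K, T, S4; S5 would additionally require R to be Euclidean. The strongest is S4.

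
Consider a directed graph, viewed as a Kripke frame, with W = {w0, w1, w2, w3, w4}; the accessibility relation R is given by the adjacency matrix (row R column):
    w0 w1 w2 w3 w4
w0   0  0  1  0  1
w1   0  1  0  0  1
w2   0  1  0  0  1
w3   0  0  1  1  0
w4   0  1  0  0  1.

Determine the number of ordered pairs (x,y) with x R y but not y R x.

5

Enumerating: (w0,w2), (w0,w4), (w2,w1), (w2,w4), (w3,w2).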